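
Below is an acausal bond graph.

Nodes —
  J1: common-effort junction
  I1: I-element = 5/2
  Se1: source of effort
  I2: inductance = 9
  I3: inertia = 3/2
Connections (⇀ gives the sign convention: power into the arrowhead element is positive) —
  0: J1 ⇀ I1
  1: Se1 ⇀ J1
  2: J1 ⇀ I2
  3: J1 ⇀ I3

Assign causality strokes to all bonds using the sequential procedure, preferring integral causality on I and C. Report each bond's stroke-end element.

β0 stroke→I1
β1 stroke→J1
β2 stroke→I2
β3 stroke→I3

#1 stroke→J1  (Se1 (Se) sets effort on bond)
#0 stroke→I1  (0-jn J1 has e-setter on 1)
#2 stroke→I2  (J1: bond 1 brought effort, rest push out)
#3 stroke→I3  (0-jn J1 has e-setter on 1)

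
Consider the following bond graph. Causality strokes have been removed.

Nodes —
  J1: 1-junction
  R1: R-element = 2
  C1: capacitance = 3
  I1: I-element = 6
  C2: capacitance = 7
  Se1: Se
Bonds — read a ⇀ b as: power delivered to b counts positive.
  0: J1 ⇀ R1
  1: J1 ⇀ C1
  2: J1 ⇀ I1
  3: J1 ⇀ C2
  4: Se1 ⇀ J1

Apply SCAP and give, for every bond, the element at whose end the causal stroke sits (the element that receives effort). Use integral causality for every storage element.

b4 stroke→J1  (source Se1 imposes e)
b1 stroke→J1  (prefer integral on C1)
b2 stroke→I1  (I1 outputs flow p/I1)
b0 stroke→J1  (J1: bond 2 brought flow, rest push out)
b3 stroke→J1  (1-jn J1 has f-setter on 2)

bond 0 →J1
bond 1 →J1
bond 2 →I1
bond 3 →J1
bond 4 →J1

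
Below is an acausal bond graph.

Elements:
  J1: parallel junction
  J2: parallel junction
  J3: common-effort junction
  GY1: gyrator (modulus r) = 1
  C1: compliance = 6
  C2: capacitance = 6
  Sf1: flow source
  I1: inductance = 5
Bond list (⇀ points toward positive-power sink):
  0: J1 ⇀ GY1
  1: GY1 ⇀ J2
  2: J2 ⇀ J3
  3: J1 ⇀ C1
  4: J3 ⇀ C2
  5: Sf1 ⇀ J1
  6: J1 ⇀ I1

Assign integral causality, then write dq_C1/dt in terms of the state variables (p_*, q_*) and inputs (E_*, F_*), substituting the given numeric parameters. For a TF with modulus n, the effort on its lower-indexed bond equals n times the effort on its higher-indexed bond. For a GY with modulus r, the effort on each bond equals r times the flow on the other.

b5 stroke→Sf1  (Sf1 (Sf) sets flow on bond)
b3 stroke→J1  (C1 integral (e out))
b0 stroke→GY1  (J1 effort already set via bond 3)
b6 stroke→I1  (common-e at J1 fixed by 3)
b1 stroke→GY1  (through GY1, causality inverts; strokes same side of GY1)
b2 stroke→J2  (closing 0-jn rule on J2)
b4 stroke→J3  (only one effort-in slot at J3)

dq_C1/dt = F_Sf1 - p_I1/5 - q_C2/6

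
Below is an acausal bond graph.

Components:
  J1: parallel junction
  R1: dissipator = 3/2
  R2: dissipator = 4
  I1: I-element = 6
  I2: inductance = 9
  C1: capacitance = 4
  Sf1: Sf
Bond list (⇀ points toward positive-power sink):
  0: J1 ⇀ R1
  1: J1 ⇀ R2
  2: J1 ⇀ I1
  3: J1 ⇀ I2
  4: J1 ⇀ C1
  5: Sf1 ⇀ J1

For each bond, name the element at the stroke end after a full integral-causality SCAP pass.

β5 |Sf1  (Sf1: flow source, stroke at near end)
β2 |I1  (I1: I, integral causality)
β3 |I2  (I2: I, integral causality)
β4 |J1  (prefer integral on C1)
β0 |R1  (J1: bond 4 brought effort, rest push out)
β1 |R2  (J1 effort already set via bond 4)

b0 →R1
b1 →R2
b2 →I1
b3 →I2
b4 →J1
b5 →Sf1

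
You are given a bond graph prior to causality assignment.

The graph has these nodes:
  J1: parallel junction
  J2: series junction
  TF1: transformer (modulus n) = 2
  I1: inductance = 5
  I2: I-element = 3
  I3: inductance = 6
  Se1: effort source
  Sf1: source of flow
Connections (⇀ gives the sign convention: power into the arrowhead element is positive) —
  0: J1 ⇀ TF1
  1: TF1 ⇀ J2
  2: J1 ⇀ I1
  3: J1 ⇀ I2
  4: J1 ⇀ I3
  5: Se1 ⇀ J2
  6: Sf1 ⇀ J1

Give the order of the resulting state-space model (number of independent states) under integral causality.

3  (I1, I2, I3 all integral)

bond 5 →J2  (Se1 fixes effort; stroke away)
bond 6 →Sf1  (source Sf1 imposes f)
bond 1 →TF1  (J2 needs exactly one f-in)
bond 0 →J1  (TF1 one-in-one-out from 1)
bond 2 →I1  (0-jn J1 has e-setter on 0)
bond 3 →I2  (J1: bond 0 brought effort, rest push out)
bond 4 →I3  (J1: bond 0 brought effort, rest push out)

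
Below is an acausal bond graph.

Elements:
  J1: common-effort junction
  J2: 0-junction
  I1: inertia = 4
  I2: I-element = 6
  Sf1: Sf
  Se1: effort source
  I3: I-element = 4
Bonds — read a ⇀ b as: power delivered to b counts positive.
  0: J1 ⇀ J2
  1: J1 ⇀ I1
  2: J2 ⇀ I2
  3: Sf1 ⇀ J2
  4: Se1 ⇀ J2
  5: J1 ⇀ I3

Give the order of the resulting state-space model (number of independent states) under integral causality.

bond 3 stroke at Sf1  (Sf1 (Sf) sets flow on bond)
bond 4 stroke at J2  (source Se1 imposes e)
bond 0 stroke at J1  (J2: bond 4 brought effort, rest push out)
bond 2 stroke at I2  (J2: bond 4 brought effort, rest push out)
bond 1 stroke at I1  (0-jn J1 has e-setter on 0)
bond 5 stroke at I3  (common-e at J1 fixed by 0)

3  (I1, I2, I3 all integral)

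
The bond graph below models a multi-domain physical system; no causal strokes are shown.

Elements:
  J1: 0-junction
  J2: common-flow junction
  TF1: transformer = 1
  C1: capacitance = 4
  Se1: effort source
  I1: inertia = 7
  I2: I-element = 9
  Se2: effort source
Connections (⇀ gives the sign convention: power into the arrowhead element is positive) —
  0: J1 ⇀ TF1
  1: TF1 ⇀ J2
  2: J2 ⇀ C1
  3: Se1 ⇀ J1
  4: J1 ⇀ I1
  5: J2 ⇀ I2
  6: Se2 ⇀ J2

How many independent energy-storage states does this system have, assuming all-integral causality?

#3 stroke→J1  (Se1: effort source, stroke at far end)
#6 stroke→J2  (source Se2 imposes e)
#0 stroke→TF1  (J1 effort already set via bond 3)
#4 stroke→I1  (0-jn J1 has e-setter on 3)
#1 stroke→J2  (TF1: transformer flips bond 0)
#2 stroke→J2  (prefer integral on C1)
#5 stroke→I2  (J2: last free bond brings flow in)

3  (C1, I1, I2 all integral)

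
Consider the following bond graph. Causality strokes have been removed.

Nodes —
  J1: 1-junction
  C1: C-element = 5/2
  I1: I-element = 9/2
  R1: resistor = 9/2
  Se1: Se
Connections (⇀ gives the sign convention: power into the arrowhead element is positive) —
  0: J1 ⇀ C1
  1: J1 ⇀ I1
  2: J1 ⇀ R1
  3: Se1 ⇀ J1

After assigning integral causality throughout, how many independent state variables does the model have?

2  (C1, I1 all integral)

b3 |J1  (source Se1 imposes e)
b0 |J1  (prefer integral on C1)
b1 |I1  (I1 integral (f out))
b2 |J1  (J1 flow already set via bond 1)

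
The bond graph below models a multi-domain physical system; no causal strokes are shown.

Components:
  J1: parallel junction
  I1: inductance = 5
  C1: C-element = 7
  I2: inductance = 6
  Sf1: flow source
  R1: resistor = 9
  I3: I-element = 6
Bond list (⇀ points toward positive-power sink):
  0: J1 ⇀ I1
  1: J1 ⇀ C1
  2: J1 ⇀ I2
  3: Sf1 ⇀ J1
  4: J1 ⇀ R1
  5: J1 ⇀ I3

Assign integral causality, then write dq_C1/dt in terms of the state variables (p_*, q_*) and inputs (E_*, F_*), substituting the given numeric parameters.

β3 stroke at Sf1  (Sf1 fixes flow; stroke at Sf1)
β0 stroke at I1  (I1 outputs flow p/I1)
β1 stroke at J1  (prefer integral on C1)
β2 stroke at I2  (J1: bond 1 brought effort, rest push out)
β4 stroke at R1  (J1: bond 1 brought effort, rest push out)
β5 stroke at I3  (J1: bond 1 brought effort, rest push out)

dq_C1/dt = F_Sf1 - p_I1/5 - p_I2/6 - p_I3/6 - q_C1/63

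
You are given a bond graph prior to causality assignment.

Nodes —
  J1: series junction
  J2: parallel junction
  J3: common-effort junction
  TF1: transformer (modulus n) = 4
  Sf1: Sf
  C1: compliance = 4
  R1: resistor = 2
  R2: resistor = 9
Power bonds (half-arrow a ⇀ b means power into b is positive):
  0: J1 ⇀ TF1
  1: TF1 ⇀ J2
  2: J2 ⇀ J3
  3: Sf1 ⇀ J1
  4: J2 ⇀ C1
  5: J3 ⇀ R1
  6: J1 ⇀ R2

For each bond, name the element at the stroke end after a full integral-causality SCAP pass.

b0 |J1
b1 |TF1
b2 |J3
b3 |Sf1
b4 |J2
b5 |R1
b6 |J1

bond 3 |Sf1  (Sf1: flow source, stroke at near end)
bond 0 |J1  (common-f at J1 fixed by 3)
bond 6 |J1  (J1 flow already set via bond 3)
bond 1 |TF1  (TF TF1: opposite of bond 0)
bond 4 |J2  (C1 outputs effort q/C1)
bond 2 |J3  (common-e at J2 fixed by 4)
bond 5 |R1  (0-jn J3 has e-setter on 2)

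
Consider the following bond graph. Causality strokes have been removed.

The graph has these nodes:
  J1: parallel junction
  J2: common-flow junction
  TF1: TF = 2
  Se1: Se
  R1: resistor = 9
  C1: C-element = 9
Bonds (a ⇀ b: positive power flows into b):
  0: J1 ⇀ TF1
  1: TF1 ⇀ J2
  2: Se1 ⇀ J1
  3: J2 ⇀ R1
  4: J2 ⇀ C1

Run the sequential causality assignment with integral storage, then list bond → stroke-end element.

bond 2 stroke at J1  (Se1 fixes effort; stroke away)
bond 0 stroke at TF1  (J1: bond 2 brought effort, rest push out)
bond 1 stroke at J2  (TF1: transformer flips bond 0)
bond 4 stroke at J2  (prefer integral on C1)
bond 3 stroke at R1  (J2: last free bond brings flow in)

#0 stroke→TF1
#1 stroke→J2
#2 stroke→J1
#3 stroke→R1
#4 stroke→J2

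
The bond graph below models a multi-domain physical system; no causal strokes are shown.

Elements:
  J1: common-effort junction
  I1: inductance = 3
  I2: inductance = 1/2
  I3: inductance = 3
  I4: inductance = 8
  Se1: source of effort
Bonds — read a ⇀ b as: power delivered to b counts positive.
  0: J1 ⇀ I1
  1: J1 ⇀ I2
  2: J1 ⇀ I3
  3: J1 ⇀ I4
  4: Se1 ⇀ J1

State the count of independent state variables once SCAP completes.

#4 →J1  (Se1 fixes effort; stroke away)
#0 →I1  (0-jn J1 has e-setter on 4)
#1 →I2  (0-jn J1 has e-setter on 4)
#2 →I3  (J1: bond 4 brought effort, rest push out)
#3 →I4  (common-e at J1 fixed by 4)

4  (I1, I2, I3, I4 all integral)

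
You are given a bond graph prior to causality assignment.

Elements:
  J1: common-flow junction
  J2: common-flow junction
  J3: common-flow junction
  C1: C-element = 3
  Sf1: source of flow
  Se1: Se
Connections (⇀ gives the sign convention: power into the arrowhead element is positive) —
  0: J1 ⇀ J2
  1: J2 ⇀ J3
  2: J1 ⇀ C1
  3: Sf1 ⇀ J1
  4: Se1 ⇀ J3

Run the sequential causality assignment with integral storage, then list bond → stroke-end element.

b0 |J1
b1 |J2
b2 |J1
b3 |Sf1
b4 |J3

#3 |Sf1  (Sf1: flow source, stroke at near end)
#4 |J3  (Se1 fixes effort; stroke away)
#0 |J1  (1-jn J1 has f-setter on 3)
#2 |J1  (common-f at J1 fixed by 3)
#1 |J2  (1-jn J2 has f-setter on 0)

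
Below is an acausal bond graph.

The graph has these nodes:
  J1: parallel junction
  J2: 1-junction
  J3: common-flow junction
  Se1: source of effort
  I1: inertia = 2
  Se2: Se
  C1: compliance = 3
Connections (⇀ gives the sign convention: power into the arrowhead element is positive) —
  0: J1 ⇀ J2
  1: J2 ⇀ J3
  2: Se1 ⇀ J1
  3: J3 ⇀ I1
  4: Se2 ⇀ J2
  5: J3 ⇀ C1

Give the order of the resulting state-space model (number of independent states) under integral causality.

2  (C1, I1 all integral)

bond 2 |J1  (Se1: effort source, stroke at far end)
bond 4 |J2  (source Se2 imposes e)
bond 0 |J2  (J1: bond 2 brought effort, rest push out)
bond 1 |J3  (J2: last free bond brings flow in)
bond 3 |I1  (I1 integral (f out))
bond 5 |J3  (J3 flow already set via bond 3)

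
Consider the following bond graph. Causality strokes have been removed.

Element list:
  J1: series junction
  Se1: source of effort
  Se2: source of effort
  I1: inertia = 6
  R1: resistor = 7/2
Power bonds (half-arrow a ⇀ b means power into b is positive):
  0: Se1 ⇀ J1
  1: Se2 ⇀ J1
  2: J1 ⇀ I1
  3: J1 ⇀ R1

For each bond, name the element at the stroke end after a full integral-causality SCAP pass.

bond 0 stroke→J1
bond 1 stroke→J1
bond 2 stroke→I1
bond 3 stroke→J1

β0 →J1  (Se1 (Se) sets effort on bond)
β1 →J1  (Se2 (Se) sets effort on bond)
β2 →I1  (I1 integral (f out))
β3 →J1  (J1 flow already set via bond 2)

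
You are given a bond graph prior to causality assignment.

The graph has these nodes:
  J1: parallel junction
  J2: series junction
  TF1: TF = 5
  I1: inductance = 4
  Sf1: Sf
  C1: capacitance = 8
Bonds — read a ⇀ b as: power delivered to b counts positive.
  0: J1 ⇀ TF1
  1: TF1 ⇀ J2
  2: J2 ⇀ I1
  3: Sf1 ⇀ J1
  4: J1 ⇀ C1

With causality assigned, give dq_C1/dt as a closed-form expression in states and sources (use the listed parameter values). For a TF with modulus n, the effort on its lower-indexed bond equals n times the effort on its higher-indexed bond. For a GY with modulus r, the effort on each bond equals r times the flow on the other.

dq_C1/dt = F_Sf1 - p_I1/20

β3 stroke at Sf1  (Sf1 fixes flow; stroke at Sf1)
β2 stroke at I1  (prefer integral on I1)
β1 stroke at J2  (common-f at J2 fixed by 2)
β0 stroke at TF1  (TF1: transformer flips bond 1)
β4 stroke at J1  (J1: last free bond brings effort in)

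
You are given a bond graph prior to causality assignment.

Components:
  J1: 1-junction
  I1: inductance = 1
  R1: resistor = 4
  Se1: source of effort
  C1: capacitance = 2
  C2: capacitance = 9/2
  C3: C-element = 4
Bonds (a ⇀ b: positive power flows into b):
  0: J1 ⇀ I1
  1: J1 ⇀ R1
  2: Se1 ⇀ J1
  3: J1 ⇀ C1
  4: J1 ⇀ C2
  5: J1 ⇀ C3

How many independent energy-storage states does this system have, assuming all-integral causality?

β2 →J1  (source Se1 imposes e)
β0 →I1  (I1 outputs flow p/I1)
β1 →J1  (J1: bond 0 brought flow, rest push out)
β3 →J1  (1-jn J1 has f-setter on 0)
β4 →J1  (1-jn J1 has f-setter on 0)
β5 →J1  (common-f at J1 fixed by 0)

4  (C1, C2, C3, I1 all integral)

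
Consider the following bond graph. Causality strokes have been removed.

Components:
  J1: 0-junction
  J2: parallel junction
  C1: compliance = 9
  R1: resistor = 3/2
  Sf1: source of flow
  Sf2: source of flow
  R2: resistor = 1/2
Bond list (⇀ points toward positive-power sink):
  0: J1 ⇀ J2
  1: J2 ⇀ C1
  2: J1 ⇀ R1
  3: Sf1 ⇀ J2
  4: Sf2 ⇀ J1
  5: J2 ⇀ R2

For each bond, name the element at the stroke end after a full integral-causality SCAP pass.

b3 |Sf1  (Sf1: flow source, stroke at near end)
b4 |Sf2  (Sf2: flow source, stroke at near end)
b1 |J2  (C1 integral (e out))
b0 |J1  (J2 effort already set via bond 1)
b5 |R2  (J2 effort already set via bond 1)
b2 |R1  (J1: bond 0 brought effort, rest push out)

β0 →J1
β1 →J2
β2 →R1
β3 →Sf1
β4 →Sf2
β5 →R2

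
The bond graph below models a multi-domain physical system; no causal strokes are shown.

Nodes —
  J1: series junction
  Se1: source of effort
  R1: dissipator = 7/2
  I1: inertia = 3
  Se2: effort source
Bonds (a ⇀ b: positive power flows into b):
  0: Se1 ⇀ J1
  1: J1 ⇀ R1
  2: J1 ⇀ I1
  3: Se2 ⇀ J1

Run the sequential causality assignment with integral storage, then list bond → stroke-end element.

#0 →J1  (Se1 fixes effort; stroke away)
#3 →J1  (Se2 (Se) sets effort on bond)
#2 →I1  (prefer integral on I1)
#1 →J1  (1-jn J1 has f-setter on 2)

bond 0 |J1
bond 1 |J1
bond 2 |I1
bond 3 |J1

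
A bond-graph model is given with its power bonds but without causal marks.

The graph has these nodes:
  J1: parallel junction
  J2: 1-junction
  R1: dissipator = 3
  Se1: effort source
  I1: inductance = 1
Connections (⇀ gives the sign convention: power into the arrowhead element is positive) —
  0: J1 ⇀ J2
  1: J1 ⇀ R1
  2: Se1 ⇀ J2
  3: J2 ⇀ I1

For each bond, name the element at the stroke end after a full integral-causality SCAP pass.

b2 stroke at J2  (Se1 fixes effort; stroke away)
b3 stroke at I1  (I1: I, integral causality)
b0 stroke at J2  (common-f at J2 fixed by 3)
b1 stroke at J1  (J1: last free bond brings effort in)

β0 |J2
β1 |J1
β2 |J2
β3 |I1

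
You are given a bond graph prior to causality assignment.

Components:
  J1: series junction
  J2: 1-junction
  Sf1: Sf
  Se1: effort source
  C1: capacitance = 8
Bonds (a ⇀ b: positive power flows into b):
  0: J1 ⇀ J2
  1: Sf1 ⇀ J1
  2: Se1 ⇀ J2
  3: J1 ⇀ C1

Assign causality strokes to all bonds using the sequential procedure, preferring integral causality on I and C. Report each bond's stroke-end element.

bond 0 stroke at J1
bond 1 stroke at Sf1
bond 2 stroke at J2
bond 3 stroke at J1

#1 →Sf1  (Sf1 (Sf) sets flow on bond)
#2 →J2  (Se1 fixes effort; stroke away)
#0 →J1  (J1: bond 1 brought flow, rest push out)
#3 →J1  (1-jn J1 has f-setter on 1)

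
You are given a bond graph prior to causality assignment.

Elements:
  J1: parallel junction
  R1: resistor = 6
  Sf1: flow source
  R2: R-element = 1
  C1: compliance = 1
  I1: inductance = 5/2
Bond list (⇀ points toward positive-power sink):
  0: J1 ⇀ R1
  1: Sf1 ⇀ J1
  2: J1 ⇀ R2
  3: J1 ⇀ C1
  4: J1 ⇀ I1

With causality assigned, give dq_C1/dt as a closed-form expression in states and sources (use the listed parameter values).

#1 stroke→Sf1  (Sf1: flow source, stroke at near end)
#3 stroke→J1  (C1 outputs effort q/C1)
#0 stroke→R1  (J1 effort already set via bond 3)
#2 stroke→R2  (common-e at J1 fixed by 3)
#4 stroke→I1  (0-jn J1 has e-setter on 3)

dq_C1/dt = F_Sf1 - 2*p_I1/5 - 7*q_C1/6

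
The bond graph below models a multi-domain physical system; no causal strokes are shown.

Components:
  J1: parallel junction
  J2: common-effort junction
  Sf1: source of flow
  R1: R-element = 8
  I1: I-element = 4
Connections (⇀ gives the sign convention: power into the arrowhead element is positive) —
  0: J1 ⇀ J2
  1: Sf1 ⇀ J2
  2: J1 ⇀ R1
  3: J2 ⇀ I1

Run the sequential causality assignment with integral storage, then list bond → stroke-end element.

bond 1 →Sf1  (Sf1: flow source, stroke at near end)
bond 3 →I1  (I1: I, integral causality)
bond 0 →J2  (J2: last free bond brings effort in)
bond 2 →J1  (J1: last free bond brings effort in)

bond 0 →J2
bond 1 →Sf1
bond 2 →J1
bond 3 →I1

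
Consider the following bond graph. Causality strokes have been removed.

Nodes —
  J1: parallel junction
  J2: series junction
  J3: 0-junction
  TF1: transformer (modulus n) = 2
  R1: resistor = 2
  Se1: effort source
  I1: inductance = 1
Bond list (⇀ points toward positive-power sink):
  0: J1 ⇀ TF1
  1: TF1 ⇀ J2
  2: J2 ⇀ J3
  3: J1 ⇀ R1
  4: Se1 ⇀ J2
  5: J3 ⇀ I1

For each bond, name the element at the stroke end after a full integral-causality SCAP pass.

#4 stroke→J2  (Se1 fixes effort; stroke away)
#5 stroke→I1  (prefer integral on I1)
#2 stroke→J3  (J3 needs exactly one e-in)
#1 stroke→J2  (common-f at J2 fixed by 2)
#0 stroke→TF1  (TF1 one-in-one-out from 1)
#3 stroke→J1  (J1: last free bond brings effort in)

#0 stroke→TF1
#1 stroke→J2
#2 stroke→J3
#3 stroke→J1
#4 stroke→J2
#5 stroke→I1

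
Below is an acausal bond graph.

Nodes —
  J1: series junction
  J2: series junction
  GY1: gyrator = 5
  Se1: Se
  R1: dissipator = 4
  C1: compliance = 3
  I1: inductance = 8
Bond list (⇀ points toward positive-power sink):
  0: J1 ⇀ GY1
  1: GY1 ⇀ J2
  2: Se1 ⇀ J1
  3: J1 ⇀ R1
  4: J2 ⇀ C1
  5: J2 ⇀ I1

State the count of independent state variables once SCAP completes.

2  (C1, I1 all integral)

bond 2 →J1  (source Se1 imposes e)
bond 4 →J2  (prefer integral on C1)
bond 5 →I1  (I1: I, integral causality)
bond 1 →J2  (1-jn J2 has f-setter on 5)
bond 0 →J1  (GY GY1: same side as bond 1)
bond 3 →R1  (closing 1-jn rule on J1)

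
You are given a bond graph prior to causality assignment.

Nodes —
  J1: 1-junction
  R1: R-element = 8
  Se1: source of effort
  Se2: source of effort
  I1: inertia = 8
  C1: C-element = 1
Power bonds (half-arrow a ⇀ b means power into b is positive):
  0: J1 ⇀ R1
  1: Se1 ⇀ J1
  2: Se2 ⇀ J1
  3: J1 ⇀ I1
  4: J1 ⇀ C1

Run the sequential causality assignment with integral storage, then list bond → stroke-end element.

bond 1 |J1  (source Se1 imposes e)
bond 2 |J1  (Se2: effort source, stroke at far end)
bond 3 |I1  (I1 integral (f out))
bond 0 |J1  (J1 flow already set via bond 3)
bond 4 |J1  (common-f at J1 fixed by 3)

bond 0 stroke→J1
bond 1 stroke→J1
bond 2 stroke→J1
bond 3 stroke→I1
bond 4 stroke→J1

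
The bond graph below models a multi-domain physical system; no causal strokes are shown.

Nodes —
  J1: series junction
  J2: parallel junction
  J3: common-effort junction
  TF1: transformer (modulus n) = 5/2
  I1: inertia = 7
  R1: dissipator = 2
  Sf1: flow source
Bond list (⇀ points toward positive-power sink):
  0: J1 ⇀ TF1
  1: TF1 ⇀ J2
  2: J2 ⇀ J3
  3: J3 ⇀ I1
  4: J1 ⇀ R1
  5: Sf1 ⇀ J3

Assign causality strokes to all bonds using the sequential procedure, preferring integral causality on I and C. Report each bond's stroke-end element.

#0 stroke at TF1
#1 stroke at J2
#2 stroke at J3
#3 stroke at I1
#4 stroke at J1
#5 stroke at Sf1

b5 stroke→Sf1  (source Sf1 imposes f)
b3 stroke→I1  (I1 outputs flow p/I1)
b2 stroke→J3  (J3 needs exactly one e-in)
b1 stroke→J2  (J2 needs exactly one e-in)
b0 stroke→TF1  (TF1: transformer flips bond 1)
b4 stroke→J1  (common-f at J1 fixed by 0)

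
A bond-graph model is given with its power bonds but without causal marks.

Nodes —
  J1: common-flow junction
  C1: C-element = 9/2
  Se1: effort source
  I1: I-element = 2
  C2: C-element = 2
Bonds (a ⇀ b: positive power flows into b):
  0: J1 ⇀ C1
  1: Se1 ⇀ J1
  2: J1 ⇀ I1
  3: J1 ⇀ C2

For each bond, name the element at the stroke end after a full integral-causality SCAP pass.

#1 →J1  (source Se1 imposes e)
#0 →J1  (C1: C, integral causality)
#2 →I1  (I1 outputs flow p/I1)
#3 →J1  (1-jn J1 has f-setter on 2)

bond 0 stroke at J1
bond 1 stroke at J1
bond 2 stroke at I1
bond 3 stroke at J1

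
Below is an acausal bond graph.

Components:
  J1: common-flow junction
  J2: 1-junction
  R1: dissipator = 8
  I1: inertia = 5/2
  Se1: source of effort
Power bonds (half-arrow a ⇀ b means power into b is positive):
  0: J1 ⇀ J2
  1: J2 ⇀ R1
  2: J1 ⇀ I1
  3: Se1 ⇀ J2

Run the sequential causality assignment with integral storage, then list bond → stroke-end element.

#0 →J1
#1 →J2
#2 →I1
#3 →J2

b3 stroke→J2  (Se1: effort source, stroke at far end)
b2 stroke→I1  (I1 outputs flow p/I1)
b0 stroke→J1  (J1: bond 2 brought flow, rest push out)
b1 stroke→J2  (J2: bond 0 brought flow, rest push out)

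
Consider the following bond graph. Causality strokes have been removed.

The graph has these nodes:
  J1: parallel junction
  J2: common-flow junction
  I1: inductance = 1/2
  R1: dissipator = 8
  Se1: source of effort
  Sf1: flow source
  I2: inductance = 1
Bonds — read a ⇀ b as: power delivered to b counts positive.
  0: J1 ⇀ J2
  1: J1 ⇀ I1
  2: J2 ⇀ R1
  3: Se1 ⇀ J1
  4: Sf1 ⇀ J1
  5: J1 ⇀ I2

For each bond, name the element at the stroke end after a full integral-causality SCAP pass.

β0 stroke→J2
β1 stroke→I1
β2 stroke→R1
β3 stroke→J1
β4 stroke→Sf1
β5 stroke→I2

#3 stroke→J1  (Se1: effort source, stroke at far end)
#4 stroke→Sf1  (Sf1 (Sf) sets flow on bond)
#0 stroke→J2  (J1 effort already set via bond 3)
#1 stroke→I1  (J1: bond 3 brought effort, rest push out)
#5 stroke→I2  (0-jn J1 has e-setter on 3)
#2 stroke→R1  (only one flow-in slot at J2)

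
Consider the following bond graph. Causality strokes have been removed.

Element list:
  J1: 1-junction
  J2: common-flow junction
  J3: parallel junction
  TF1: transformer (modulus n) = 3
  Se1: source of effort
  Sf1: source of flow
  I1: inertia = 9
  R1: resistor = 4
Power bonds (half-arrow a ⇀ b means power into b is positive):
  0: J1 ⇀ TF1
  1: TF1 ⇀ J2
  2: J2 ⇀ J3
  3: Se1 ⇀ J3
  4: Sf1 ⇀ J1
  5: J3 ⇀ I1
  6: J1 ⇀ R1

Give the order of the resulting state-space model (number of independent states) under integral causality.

β3 stroke→J3  (Se1: effort source, stroke at far end)
β4 stroke→Sf1  (Sf1: flow source, stroke at near end)
β0 stroke→J1  (common-f at J1 fixed by 4)
β6 stroke→J1  (J1: bond 4 brought flow, rest push out)
β2 stroke→J2  (J3: bond 3 brought effort, rest push out)
β5 stroke→I1  (J3 effort already set via bond 3)
β1 stroke→TF1  (TF TF1: opposite of bond 0)

1  (I1 all integral)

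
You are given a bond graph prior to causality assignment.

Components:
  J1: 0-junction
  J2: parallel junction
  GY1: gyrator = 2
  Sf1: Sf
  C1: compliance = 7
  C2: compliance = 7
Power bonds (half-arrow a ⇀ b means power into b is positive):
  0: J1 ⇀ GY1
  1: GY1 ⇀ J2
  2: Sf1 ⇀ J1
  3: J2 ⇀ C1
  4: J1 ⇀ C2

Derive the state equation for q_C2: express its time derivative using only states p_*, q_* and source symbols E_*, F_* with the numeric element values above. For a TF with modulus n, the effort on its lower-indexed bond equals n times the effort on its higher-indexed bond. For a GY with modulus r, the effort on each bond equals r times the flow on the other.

bond 2 |Sf1  (Sf1 (Sf) sets flow on bond)
bond 3 |J2  (C1 integral (e out))
bond 1 |GY1  (common-e at J2 fixed by 3)
bond 0 |GY1  (through GY1, causality inverts; strokes same side of GY1)
bond 4 |J1  (J1: last free bond brings effort in)

dq_C2/dt = F_Sf1 - q_C1/14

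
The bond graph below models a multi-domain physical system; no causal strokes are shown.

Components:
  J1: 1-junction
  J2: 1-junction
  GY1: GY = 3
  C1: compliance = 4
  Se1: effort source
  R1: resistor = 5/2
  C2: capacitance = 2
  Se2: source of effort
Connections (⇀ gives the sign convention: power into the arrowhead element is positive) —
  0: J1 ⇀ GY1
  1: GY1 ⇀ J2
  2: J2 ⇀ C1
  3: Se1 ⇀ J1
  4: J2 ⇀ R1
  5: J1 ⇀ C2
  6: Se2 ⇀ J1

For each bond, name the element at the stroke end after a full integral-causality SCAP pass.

b3 stroke→J1  (source Se1 imposes e)
b6 stroke→J1  (source Se2 imposes e)
b2 stroke→J2  (C1 integral (e out))
b5 stroke→J1  (prefer integral on C2)
b0 stroke→GY1  (only one flow-in slot at J1)
b1 stroke→GY1  (GY1: gyrator matches bond 0)
b4 stroke→J2  (1-jn J2 has f-setter on 1)

β0 →GY1
β1 →GY1
β2 →J2
β3 →J1
β4 →J2
β5 →J1
β6 →J1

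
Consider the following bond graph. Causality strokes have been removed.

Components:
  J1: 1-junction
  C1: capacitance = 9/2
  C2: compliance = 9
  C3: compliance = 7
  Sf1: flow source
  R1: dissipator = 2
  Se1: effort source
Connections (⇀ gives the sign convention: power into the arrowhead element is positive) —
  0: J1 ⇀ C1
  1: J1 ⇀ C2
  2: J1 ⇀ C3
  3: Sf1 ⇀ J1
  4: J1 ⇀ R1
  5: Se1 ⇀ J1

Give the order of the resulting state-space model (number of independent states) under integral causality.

b3 →Sf1  (Sf1: flow source, stroke at near end)
b5 →J1  (Se1 (Se) sets effort on bond)
b0 →J1  (1-jn J1 has f-setter on 3)
b1 →J1  (J1: bond 3 brought flow, rest push out)
b2 →J1  (J1 flow already set via bond 3)
b4 →J1  (J1: bond 3 brought flow, rest push out)

3  (C1, C2, C3 all integral)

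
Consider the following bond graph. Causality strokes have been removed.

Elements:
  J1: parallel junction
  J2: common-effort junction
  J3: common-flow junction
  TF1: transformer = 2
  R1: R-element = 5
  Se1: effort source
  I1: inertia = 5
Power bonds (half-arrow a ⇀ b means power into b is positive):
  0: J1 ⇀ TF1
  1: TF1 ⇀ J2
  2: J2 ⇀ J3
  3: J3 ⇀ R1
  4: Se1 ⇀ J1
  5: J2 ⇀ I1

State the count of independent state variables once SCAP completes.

b4 stroke at J1  (Se1 (Se) sets effort on bond)
b0 stroke at TF1  (J1 effort already set via bond 4)
b1 stroke at J2  (TF1: transformer flips bond 0)
b2 stroke at J3  (0-jn J2 has e-setter on 1)
b5 stroke at I1  (0-jn J2 has e-setter on 1)
b3 stroke at R1  (J3 needs exactly one f-in)

1  (I1 all integral)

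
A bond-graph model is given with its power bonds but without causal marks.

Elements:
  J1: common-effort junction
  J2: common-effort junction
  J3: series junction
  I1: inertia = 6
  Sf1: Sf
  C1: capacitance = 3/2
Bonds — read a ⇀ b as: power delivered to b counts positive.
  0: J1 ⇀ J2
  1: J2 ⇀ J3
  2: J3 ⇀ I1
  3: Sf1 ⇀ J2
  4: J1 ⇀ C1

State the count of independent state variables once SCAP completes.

β3 →Sf1  (Sf1 (Sf) sets flow on bond)
β2 →I1  (I1: I, integral causality)
β1 →J3  (1-jn J3 has f-setter on 2)
β0 →J2  (J2: last free bond brings effort in)
β4 →J1  (J1 needs exactly one e-in)

2  (C1, I1 all integral)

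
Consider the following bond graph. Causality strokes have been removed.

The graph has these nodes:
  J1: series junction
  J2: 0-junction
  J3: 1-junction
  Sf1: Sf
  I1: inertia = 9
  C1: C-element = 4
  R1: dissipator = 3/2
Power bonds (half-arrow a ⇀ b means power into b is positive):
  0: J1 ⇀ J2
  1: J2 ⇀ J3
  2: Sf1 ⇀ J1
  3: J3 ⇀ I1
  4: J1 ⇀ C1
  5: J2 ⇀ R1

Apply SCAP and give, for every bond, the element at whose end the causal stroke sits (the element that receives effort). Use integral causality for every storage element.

β2 stroke at Sf1  (Sf1: flow source, stroke at near end)
β0 stroke at J1  (1-jn J1 has f-setter on 2)
β4 stroke at J1  (common-f at J1 fixed by 2)
β3 stroke at I1  (I1: I, integral causality)
β1 stroke at J3  (common-f at J3 fixed by 3)
β5 stroke at J2  (J2 needs exactly one e-in)

β0 stroke→J1
β1 stroke→J3
β2 stroke→Sf1
β3 stroke→I1
β4 stroke→J1
β5 stroke→J2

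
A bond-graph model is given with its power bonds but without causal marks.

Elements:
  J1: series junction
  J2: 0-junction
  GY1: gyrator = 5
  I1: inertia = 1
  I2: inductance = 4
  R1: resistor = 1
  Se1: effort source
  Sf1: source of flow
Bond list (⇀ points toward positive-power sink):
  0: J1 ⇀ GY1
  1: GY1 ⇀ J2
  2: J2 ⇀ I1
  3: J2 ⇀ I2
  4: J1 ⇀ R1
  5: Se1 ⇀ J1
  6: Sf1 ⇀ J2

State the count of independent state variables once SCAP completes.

#5 |J1  (Se1 (Se) sets effort on bond)
#6 |Sf1  (Sf1: flow source, stroke at near end)
#2 |I1  (I1 integral (f out))
#3 |I2  (I2: I, integral causality)
#1 |J2  (closing 0-jn rule on J2)
#0 |J1  (GY1 both-in/both-out from 1)
#4 |R1  (closing 1-jn rule on J1)

2  (I1, I2 all integral)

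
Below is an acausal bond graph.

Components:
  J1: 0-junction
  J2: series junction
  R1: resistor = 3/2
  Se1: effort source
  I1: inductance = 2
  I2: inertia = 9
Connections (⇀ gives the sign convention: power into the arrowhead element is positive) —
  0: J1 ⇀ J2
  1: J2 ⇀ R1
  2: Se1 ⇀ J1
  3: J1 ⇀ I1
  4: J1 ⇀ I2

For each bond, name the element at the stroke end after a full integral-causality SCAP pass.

β2 stroke at J1  (Se1 (Se) sets effort on bond)
β0 stroke at J2  (common-e at J1 fixed by 2)
β3 stroke at I1  (common-e at J1 fixed by 2)
β4 stroke at I2  (0-jn J1 has e-setter on 2)
β1 stroke at R1  (J2 needs exactly one f-in)

b0 |J2
b1 |R1
b2 |J1
b3 |I1
b4 |I2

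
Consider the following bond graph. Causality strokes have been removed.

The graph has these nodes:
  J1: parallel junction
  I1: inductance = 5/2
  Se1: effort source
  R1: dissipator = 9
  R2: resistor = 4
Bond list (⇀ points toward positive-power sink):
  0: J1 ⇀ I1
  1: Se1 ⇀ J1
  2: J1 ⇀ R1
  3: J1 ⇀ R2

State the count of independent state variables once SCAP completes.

bond 1 |J1  (source Se1 imposes e)
bond 0 |I1  (J1: bond 1 brought effort, rest push out)
bond 2 |R1  (0-jn J1 has e-setter on 1)
bond 3 |R2  (J1 effort already set via bond 1)

1  (I1 all integral)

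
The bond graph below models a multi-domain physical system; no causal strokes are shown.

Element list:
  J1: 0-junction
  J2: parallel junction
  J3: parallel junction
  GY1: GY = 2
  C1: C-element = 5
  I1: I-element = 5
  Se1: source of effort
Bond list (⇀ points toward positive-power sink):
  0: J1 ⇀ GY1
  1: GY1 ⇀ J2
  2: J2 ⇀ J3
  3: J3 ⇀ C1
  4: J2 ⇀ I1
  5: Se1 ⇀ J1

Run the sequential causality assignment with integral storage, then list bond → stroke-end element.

bond 5 |J1  (Se1: effort source, stroke at far end)
bond 0 |GY1  (J1: bond 5 brought effort, rest push out)
bond 1 |GY1  (through GY1, causality inverts; strokes same side of GY1)
bond 3 |J3  (prefer integral on C1)
bond 2 |J2  (J3: bond 3 brought effort, rest push out)
bond 4 |I1  (common-e at J2 fixed by 2)

b0 |GY1
b1 |GY1
b2 |J2
b3 |J3
b4 |I1
b5 |J1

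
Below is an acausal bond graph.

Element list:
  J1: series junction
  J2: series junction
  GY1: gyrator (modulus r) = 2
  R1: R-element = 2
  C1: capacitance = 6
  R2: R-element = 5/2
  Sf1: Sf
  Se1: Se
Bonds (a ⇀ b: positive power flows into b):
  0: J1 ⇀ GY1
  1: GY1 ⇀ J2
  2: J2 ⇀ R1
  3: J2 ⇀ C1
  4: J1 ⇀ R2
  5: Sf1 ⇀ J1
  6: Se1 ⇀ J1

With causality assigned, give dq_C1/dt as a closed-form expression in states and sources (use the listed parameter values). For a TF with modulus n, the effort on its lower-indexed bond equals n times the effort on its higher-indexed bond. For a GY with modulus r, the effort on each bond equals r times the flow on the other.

dq_C1/dt = F_Sf1 - q_C1/12

b5 |Sf1  (Sf1: flow source, stroke at near end)
b6 |J1  (Se1 (Se) sets effort on bond)
b0 |J1  (J1: bond 5 brought flow, rest push out)
b4 |J1  (1-jn J1 has f-setter on 5)
b1 |J2  (GY1: gyrator matches bond 0)
b3 |J2  (C1: C, integral causality)
b2 |R1  (J2 needs exactly one f-in)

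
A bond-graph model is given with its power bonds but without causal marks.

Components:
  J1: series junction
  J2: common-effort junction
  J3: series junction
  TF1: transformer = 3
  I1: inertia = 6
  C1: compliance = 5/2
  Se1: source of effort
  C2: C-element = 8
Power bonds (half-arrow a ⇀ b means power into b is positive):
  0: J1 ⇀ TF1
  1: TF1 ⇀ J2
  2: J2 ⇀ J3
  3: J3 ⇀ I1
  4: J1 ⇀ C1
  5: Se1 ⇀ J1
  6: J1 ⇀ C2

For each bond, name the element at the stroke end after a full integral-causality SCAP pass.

β5 stroke at J1  (Se1 fixes effort; stroke away)
β3 stroke at I1  (I1 outputs flow p/I1)
β2 stroke at J3  (1-jn J3 has f-setter on 3)
β1 stroke at J2  (J2 needs exactly one e-in)
β0 stroke at TF1  (TF1: transformer flips bond 1)
β4 stroke at J1  (common-f at J1 fixed by 0)
β6 stroke at J1  (1-jn J1 has f-setter on 0)

bond 0 stroke at TF1
bond 1 stroke at J2
bond 2 stroke at J3
bond 3 stroke at I1
bond 4 stroke at J1
bond 5 stroke at J1
bond 6 stroke at J1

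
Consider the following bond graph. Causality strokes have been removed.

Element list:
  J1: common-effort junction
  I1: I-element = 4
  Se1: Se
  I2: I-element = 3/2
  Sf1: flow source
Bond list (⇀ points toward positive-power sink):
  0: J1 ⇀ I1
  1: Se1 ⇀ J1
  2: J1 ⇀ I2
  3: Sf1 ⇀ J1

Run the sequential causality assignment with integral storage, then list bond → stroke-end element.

#0 stroke at I1
#1 stroke at J1
#2 stroke at I2
#3 stroke at Sf1

#1 →J1  (Se1 (Se) sets effort on bond)
#3 →Sf1  (source Sf1 imposes f)
#0 →I1  (J1 effort already set via bond 1)
#2 →I2  (J1: bond 1 brought effort, rest push out)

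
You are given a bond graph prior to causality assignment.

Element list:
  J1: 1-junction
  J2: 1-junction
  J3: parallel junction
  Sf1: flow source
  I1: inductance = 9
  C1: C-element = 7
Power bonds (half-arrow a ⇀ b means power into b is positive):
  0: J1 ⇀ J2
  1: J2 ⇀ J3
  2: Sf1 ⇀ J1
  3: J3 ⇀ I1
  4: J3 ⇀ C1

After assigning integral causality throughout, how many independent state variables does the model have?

b2 →Sf1  (Sf1 fixes flow; stroke at Sf1)
b0 →J1  (1-jn J1 has f-setter on 2)
b1 →J2  (common-f at J2 fixed by 0)
b3 →I1  (I1 outputs flow p/I1)
b4 →J3  (only one effort-in slot at J3)

2  (C1, I1 all integral)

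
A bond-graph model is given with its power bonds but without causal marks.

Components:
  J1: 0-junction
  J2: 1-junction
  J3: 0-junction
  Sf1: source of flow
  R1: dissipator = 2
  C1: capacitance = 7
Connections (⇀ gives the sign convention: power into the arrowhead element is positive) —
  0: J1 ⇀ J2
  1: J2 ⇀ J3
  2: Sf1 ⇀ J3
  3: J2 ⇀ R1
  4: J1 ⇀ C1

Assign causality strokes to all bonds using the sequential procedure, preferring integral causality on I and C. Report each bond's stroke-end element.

b0 stroke→J2
b1 stroke→J3
b2 stroke→Sf1
b3 stroke→J2
b4 stroke→J1

β2 stroke at Sf1  (Sf1 fixes flow; stroke at Sf1)
β1 stroke at J3  (closing 0-jn rule on J3)
β0 stroke at J2  (J2 flow already set via bond 1)
β3 stroke at J2  (J2: bond 1 brought flow, rest push out)
β4 stroke at J1  (J1: last free bond brings effort in)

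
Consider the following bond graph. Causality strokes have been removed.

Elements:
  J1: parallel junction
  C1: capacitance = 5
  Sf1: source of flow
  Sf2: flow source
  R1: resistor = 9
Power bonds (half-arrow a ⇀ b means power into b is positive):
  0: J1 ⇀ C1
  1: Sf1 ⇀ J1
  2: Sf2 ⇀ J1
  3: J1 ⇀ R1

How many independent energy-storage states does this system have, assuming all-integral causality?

1  (C1 all integral)

b1 stroke→Sf1  (Sf1 fixes flow; stroke at Sf1)
b2 stroke→Sf2  (Sf2 (Sf) sets flow on bond)
b0 stroke→J1  (prefer integral on C1)
b3 stroke→R1  (0-jn J1 has e-setter on 0)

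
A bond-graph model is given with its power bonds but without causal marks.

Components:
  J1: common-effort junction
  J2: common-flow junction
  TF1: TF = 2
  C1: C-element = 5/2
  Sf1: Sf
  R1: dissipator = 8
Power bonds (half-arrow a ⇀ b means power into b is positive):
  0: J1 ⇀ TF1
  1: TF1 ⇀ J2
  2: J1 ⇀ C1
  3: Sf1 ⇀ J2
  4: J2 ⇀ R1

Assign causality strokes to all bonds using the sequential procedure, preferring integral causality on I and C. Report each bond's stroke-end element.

#0 |TF1
#1 |J2
#2 |J1
#3 |Sf1
#4 |J2

bond 3 →Sf1  (Sf1: flow source, stroke at near end)
bond 1 →J2  (common-f at J2 fixed by 3)
bond 4 →J2  (common-f at J2 fixed by 3)
bond 0 →TF1  (TF1 one-in-one-out from 1)
bond 2 →J1  (closing 0-jn rule on J1)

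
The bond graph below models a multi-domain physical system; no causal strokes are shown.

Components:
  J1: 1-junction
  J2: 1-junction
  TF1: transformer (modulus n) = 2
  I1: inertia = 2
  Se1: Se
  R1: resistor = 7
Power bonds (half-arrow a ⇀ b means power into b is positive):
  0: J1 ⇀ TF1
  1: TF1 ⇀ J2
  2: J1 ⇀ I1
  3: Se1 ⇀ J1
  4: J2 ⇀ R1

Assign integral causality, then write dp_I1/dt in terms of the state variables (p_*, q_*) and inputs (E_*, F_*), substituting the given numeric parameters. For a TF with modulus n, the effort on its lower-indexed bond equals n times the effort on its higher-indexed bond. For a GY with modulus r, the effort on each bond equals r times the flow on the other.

dp_I1/dt = E_Se1 - 14*p_I1

bond 3 |J1  (Se1: effort source, stroke at far end)
bond 2 |I1  (I1 integral (f out))
bond 0 |J1  (1-jn J1 has f-setter on 2)
bond 1 |TF1  (TF1 one-in-one-out from 0)
bond 4 |J2  (common-f at J2 fixed by 1)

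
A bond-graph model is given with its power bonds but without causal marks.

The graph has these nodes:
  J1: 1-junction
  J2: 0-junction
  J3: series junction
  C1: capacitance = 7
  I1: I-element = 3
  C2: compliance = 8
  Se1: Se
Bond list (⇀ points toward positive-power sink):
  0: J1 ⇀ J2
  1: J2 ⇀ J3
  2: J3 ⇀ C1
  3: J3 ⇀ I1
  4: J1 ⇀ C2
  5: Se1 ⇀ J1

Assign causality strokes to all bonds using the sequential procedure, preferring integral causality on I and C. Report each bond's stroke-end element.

bond 5 stroke at J1  (Se1: effort source, stroke at far end)
bond 2 stroke at J3  (C1: C, integral causality)
bond 3 stroke at I1  (I1 outputs flow p/I1)
bond 1 stroke at J3  (J3: bond 3 brought flow, rest push out)
bond 0 stroke at J2  (only one effort-in slot at J2)
bond 4 stroke at J1  (common-f at J1 fixed by 0)

β0 stroke at J2
β1 stroke at J3
β2 stroke at J3
β3 stroke at I1
β4 stroke at J1
β5 stroke at J1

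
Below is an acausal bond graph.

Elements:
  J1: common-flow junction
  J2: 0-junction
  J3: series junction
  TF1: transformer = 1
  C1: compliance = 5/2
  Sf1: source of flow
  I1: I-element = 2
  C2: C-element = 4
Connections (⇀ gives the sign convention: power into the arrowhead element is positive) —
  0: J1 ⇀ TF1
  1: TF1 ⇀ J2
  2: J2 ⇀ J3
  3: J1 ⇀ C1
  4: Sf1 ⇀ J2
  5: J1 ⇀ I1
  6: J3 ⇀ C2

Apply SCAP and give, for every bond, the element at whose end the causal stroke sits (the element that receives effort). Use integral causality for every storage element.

β4 stroke at Sf1  (Sf1 fixes flow; stroke at Sf1)
β3 stroke at J1  (C1 integral (e out))
β5 stroke at I1  (I1 integral (f out))
β0 stroke at J1  (1-jn J1 has f-setter on 5)
β1 stroke at TF1  (TF1 one-in-one-out from 0)
β2 stroke at J2  (closing 0-jn rule on J2)
β6 stroke at J3  (J3 flow already set via bond 2)

b0 →J1
b1 →TF1
b2 →J2
b3 →J1
b4 →Sf1
b5 →I1
b6 →J3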